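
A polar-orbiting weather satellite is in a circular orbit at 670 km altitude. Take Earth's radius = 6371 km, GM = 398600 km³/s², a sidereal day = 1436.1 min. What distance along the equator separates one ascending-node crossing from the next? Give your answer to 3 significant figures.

Semi-major axis a = 6371 + 670 = 7041 km. Period T = 2π√(a³/μ) = 2π√(7041³/398600) = 5879.8 s = 98.00 min.
During one orbit Earth rotates (5879.8 / 86166) × 360° = 24.57°.
At the equator that is 24.57° × (2π·6371/360) km/° = 24.57 × 111.2 = 2732 km.

2730 km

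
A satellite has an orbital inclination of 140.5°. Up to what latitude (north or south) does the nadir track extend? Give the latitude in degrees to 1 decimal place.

39.5°

Retrograde orbit: the ground track reaches ±(180° − i) = ±(180 − 140.5) = ±39.5°.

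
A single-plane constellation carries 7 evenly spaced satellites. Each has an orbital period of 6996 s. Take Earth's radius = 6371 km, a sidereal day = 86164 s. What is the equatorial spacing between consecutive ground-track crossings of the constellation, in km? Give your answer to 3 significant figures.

Single-satellite node shift = (6996.0/86164) × 360° = 29.23°.
With 7 satellites evenly phased, successive equator crossings are 29.23/7 = 4.176° apart.
That is 4.176 × 111.2 = 464 km at the equator.

464 km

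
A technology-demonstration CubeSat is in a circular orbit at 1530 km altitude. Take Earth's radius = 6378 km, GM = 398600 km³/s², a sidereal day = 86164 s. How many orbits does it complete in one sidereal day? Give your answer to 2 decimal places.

12.31

Semi-major axis a = 6378 + 1530 = 7908 km. Period T = 2π√(a³/μ) = 2π√(7908³/398600) = 6998.6 s = 116.64 min.
Orbits per sidereal day = 86164 / 6998.6 = 12.312.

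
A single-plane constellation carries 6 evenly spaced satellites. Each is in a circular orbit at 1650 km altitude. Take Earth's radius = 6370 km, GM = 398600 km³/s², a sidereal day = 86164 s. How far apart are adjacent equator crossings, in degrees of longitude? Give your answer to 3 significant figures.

Semi-major axis a = 6370 + 1650 = 8020 km. Period T = 2π√(a³/μ) = 2π√(8020³/398600) = 7147.8 s = 119.13 min.
Single-satellite node shift = (7147.8/86164) × 360° = 29.86°.
With 6 satellites evenly phased, successive equator crossings are 29.86/6 = 4.977° apart.

4.98°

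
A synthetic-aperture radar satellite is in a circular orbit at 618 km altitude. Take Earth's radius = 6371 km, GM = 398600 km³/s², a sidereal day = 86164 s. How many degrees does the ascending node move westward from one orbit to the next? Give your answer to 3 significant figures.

Semi-major axis a = 6371 + 618 = 6989 km. Period T = 2π√(a³/μ) = 2π√(6989³/398600) = 5814.8 s = 96.91 min.
During one orbit Earth rotates (5814.8 / 86164) × 360° = 24.29°.

24.3°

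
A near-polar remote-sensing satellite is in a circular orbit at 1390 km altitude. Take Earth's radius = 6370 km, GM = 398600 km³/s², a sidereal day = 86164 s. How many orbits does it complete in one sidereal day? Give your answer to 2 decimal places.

12.67

Semi-major axis a = 6370 + 1390 = 7760 km. Period T = 2π√(a³/μ) = 2π√(7760³/398600) = 6803.1 s = 113.38 min.
Orbits per sidereal day = 86164 / 6803.1 = 12.665.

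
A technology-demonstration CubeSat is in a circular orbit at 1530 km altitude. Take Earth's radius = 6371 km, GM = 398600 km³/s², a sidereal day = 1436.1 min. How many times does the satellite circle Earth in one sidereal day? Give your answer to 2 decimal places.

Semi-major axis a = 6371 + 1530 = 7901 km. Period T = 2π√(a³/μ) = 2π√(7901³/398600) = 6989.3 s = 116.49 min.
Orbits per sidereal day = 86166 / 6989.3 = 12.328.

12.33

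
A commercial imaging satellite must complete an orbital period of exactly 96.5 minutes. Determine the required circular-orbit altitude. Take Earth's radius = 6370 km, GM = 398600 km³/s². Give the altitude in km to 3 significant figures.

599 km

T = 96.5 min = 5790.0 s.
From T = 2π√(a³/μ): a = (μ T²/4π²)^(1/3) = (398600 × 5790.0² / 4π²)^(1/3) = 6969 km.
Altitude h = a − R = 6969 − 6370 = 599 km.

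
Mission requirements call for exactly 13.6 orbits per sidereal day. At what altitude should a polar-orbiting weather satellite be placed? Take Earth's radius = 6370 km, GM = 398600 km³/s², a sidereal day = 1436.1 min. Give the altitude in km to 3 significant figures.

Required period T = 86166 / 13.6 = 6335.7 s.
From T = 2π√(a³/μ): a = (μ T²/4π²)^(1/3) = (398600 × 6335.7² / 4π²)^(1/3) = 7400 km.
Altitude h = a − R = 7400 − 6370 = 1030 km.

1030 km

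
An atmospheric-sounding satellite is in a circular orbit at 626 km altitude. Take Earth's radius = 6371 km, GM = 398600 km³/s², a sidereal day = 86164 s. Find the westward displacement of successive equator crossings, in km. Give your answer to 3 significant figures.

2710 km

Semi-major axis a = 6371 + 626 = 6997 km. Period T = 2π√(a³/μ) = 2π√(6997³/398600) = 5824.8 s = 97.08 min.
During one orbit Earth rotates (5824.8 / 86164) × 360° = 24.34°.
At the equator that is 24.34° × (2π·6371/360) km/° = 24.34 × 111.2 = 2706 km.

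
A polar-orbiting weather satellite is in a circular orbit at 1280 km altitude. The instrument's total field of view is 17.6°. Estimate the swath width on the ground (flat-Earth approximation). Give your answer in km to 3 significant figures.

396 km

Half-angle = 17.6°/2 = 8.8°.
Swath width ≈ 2h·tan(θ/2) = 2 × 1280 × tan(8.8°) = 396.3 km.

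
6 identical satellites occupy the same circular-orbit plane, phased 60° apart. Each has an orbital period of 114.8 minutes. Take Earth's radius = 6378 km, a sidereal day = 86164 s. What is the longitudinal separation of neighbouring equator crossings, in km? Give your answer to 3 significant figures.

T = 114.8 min = 6888.0 s.
Single-satellite node shift = (6888.0/86164) × 360° = 28.78°.
With 6 satellites evenly phased, successive equator crossings are 28.78/6 = 4.796° apart.
That is 4.796 × 111.3 = 534 km at the equator.

534 km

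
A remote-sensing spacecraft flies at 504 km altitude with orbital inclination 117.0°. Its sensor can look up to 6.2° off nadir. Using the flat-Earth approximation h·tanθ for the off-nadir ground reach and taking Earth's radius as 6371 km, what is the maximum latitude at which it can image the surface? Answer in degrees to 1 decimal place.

Retrograde orbit: the ground track reaches ±(180° − i) = ±(180 − 117.0) = ±63.0°.
Sensor half-swath on the ground ≈ 504·tan(6.2°) = 55 km = 0.49° of latitude.
Maximum observable latitude ≈ 63.0 + 0.49 = 63.5°.

63.5°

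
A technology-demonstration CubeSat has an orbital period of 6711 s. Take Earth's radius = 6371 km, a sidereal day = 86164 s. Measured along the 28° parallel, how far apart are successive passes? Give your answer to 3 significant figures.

Node shift per orbit = (6711.0/86164) × 360° = 28.04°.
Equatorial spacing = 28.04 × 111.2 km/° = 3118 km.
At 28° latitude, spacing = 3118 × cos(28°) = 2753 km.

2750 km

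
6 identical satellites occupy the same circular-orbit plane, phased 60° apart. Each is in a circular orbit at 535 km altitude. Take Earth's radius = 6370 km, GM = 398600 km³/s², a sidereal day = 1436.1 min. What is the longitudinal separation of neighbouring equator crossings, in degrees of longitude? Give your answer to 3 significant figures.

Semi-major axis a = 6370 + 535 = 6905 km. Period T = 2π√(a³/μ) = 2π√(6905³/398600) = 5710.3 s = 95.17 min.
Single-satellite node shift = (5710.3/86166) × 360° = 23.86°.
With 6 satellites evenly phased, successive equator crossings are 23.86/6 = 3.976° apart.

3.98°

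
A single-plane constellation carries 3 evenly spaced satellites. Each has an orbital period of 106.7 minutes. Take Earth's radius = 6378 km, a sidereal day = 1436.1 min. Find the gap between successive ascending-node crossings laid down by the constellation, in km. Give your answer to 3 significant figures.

T = 106.7 min = 6402.0 s.
Single-satellite node shift = (6402.0/86166) × 360° = 26.75°.
With 3 satellites evenly phased, successive equator crossings are 26.75/3 = 8.916° apart.
That is 8.916 × 111.3 = 992 km at the equator.

992 km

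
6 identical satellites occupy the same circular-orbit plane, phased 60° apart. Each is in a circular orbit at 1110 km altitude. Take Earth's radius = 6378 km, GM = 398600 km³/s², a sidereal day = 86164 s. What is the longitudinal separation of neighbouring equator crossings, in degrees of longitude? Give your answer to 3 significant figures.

Semi-major axis a = 6378 + 1110 = 7488 km. Period T = 2π√(a³/μ) = 2π√(7488³/398600) = 6448.5 s = 107.48 min.
Single-satellite node shift = (6448.5/86164) × 360° = 26.94°.
With 6 satellites evenly phased, successive equator crossings are 26.94/6 = 4.490° apart.

4.49°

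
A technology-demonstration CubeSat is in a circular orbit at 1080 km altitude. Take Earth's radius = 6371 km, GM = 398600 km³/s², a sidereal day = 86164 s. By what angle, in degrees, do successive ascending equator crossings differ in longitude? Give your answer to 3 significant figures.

Semi-major axis a = 6371 + 1080 = 7451 km. Period T = 2π√(a³/μ) = 2π√(7451³/398600) = 6400.8 s = 106.68 min.
During one orbit Earth rotates (6400.8 / 86164) × 360° = 26.74°.

26.7°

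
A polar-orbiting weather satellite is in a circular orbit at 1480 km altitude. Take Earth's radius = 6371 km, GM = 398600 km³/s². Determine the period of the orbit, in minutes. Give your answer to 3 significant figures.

115 min

Semi-major axis a = 6371 + 1480 = 7851 km. Period T = 2π√(a³/μ) = 2π√(7851³/398600) = 6923.1 s = 115.38 min.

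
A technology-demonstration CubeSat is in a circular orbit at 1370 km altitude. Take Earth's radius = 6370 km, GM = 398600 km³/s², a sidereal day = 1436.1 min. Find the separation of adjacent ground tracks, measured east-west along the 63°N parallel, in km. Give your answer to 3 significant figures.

Semi-major axis a = 6370 + 1370 = 7740 km. Period T = 2π√(a³/μ) = 2π√(7740³/398600) = 6776.8 s = 112.95 min.
Node shift per orbit = (6776.8/86166) × 360° = 28.31°.
Equatorial spacing = 28.31 × 111.2 km/° = 3148 km.
At 63° latitude, spacing = 3148 × cos(63°) = 1429 km.

1430 km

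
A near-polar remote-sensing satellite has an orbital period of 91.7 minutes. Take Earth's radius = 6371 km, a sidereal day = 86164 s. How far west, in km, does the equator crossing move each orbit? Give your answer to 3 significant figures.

T = 91.7 min = 5502.0 s.
During one orbit Earth rotates (5502.0 / 86164) × 360° = 22.99°.
At the equator that is 22.99° × (2π·6371/360) km/° = 22.99 × 111.2 = 2556 km.

2560 km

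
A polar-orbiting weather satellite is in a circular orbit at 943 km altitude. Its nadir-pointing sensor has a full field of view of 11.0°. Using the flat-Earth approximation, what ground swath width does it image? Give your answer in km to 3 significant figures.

Half-angle = 11.0°/2 = 5.5°.
Swath width ≈ 2h·tan(θ/2) = 2 × 943 × tan(5.5°) = 181.6 km.

182 km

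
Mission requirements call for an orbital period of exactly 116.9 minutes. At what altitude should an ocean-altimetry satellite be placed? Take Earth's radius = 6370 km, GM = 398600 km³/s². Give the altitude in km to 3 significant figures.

T = 116.9 min = 7014.0 s.
From T = 2π√(a³/μ): a = (μ T²/4π²)^(1/3) = (398600 × 7014.0² / 4π²)^(1/3) = 7920 km.
Altitude h = a − R = 7920 − 6370 = 1550 km.

1550 km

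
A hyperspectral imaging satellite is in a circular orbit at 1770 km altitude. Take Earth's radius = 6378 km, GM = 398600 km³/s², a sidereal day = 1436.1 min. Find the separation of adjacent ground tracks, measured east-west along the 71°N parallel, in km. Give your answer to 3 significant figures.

1110 km

Semi-major axis a = 6378 + 1770 = 8148 km. Period T = 2π√(a³/μ) = 2π√(8148³/398600) = 7319.6 s = 121.99 min.
Node shift per orbit = (7319.6/86166) × 360° = 30.58°.
Equatorial spacing = 30.58 × 111.3 km/° = 3404 km.
At 71° latitude, spacing = 3404 × cos(71°) = 1108 km.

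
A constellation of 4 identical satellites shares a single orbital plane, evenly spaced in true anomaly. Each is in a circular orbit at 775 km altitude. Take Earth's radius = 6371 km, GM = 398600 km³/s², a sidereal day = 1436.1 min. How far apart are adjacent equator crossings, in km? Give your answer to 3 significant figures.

Semi-major axis a = 6371 + 775 = 7146 km. Period T = 2π√(a³/μ) = 2π√(7146³/398600) = 6011.8 s = 100.20 min.
Single-satellite node shift = (6011.8/86166) × 360° = 25.12°.
With 4 satellites evenly phased, successive equator crossings are 25.12/4 = 6.279° apart.
That is 6.279 × 111.2 = 698 km at the equator.

698 km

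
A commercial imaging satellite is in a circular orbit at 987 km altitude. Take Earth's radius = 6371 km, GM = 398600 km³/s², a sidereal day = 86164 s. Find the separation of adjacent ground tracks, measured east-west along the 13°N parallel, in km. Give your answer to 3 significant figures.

Semi-major axis a = 6371 + 987 = 7358 km. Period T = 2π√(a³/μ) = 2π√(7358³/398600) = 6281.3 s = 104.69 min.
Node shift per orbit = (6281.3/86164) × 360° = 26.24°.
Equatorial spacing = 26.24 × 111.2 km/° = 2918 km.
At 13° latitude, spacing = 2918 × cos(13°) = 2843 km.

2840 km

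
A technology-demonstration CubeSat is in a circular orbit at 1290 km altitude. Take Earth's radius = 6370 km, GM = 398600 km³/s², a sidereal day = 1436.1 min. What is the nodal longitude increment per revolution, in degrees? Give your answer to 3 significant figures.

27.9°

Semi-major axis a = 6370 + 1290 = 7660 km. Period T = 2π√(a³/μ) = 2π√(7660³/398600) = 6672.0 s = 111.20 min.
During one orbit Earth rotates (6672.0 / 86166) × 360° = 27.88°.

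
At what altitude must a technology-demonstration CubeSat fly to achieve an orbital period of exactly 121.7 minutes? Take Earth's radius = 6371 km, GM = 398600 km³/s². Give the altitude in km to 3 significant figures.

1760 km

T = 121.7 min = 7302.0 s.
From T = 2π√(a³/μ): a = (μ T²/4π²)^(1/3) = (398600 × 7302.0² / 4π²)^(1/3) = 8135 km.
Altitude h = a − R = 8135 − 6371 = 1764 km.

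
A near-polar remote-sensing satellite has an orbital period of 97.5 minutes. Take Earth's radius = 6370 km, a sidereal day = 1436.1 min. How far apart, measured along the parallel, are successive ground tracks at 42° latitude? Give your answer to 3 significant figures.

2020 km

T = 97.5 min = 5850.0 s.
Node shift per orbit = (5850.0/86166) × 360° = 24.44°.
Equatorial spacing = 24.44 × 111.2 km/° = 2717 km.
At 42° latitude, spacing = 2717 × cos(42°) = 2019 km.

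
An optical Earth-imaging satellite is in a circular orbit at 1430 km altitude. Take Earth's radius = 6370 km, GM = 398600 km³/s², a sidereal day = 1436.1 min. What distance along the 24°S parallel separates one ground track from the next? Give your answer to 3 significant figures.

2910 km

Semi-major axis a = 6370 + 1430 = 7800 km. Period T = 2π√(a³/μ) = 2π√(7800³/398600) = 6855.7 s = 114.26 min.
Node shift per orbit = (6855.7/86166) × 360° = 28.64°.
Equatorial spacing = 28.64 × 111.2 km/° = 3184 km.
At 24° latitude, spacing = 3184 × cos(24°) = 2909 km.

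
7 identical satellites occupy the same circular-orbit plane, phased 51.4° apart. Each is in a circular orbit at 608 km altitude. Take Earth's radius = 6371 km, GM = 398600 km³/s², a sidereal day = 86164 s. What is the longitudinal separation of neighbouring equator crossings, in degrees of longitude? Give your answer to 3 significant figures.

3.46°

Semi-major axis a = 6371 + 608 = 6979 km. Period T = 2π√(a³/μ) = 2π√(6979³/398600) = 5802.3 s = 96.71 min.
Single-satellite node shift = (5802.3/86164) × 360° = 24.24°.
With 7 satellites evenly phased, successive equator crossings are 24.24/7 = 3.463° apart.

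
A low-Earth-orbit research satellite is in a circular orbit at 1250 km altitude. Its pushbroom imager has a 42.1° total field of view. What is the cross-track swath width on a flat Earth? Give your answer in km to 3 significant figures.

962 km

Half-angle = 42.1°/2 = 21.05°.
Swath width ≈ 2h·tan(θ/2) = 2 × 1250 × tan(21.05°) = 962.2 km.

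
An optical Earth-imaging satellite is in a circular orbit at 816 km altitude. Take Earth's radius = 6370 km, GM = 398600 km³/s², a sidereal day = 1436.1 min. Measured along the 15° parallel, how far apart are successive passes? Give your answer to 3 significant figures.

Semi-major axis a = 6370 + 816 = 7186 km. Period T = 2π√(a³/μ) = 2π√(7186³/398600) = 6062.4 s = 101.04 min.
Node shift per orbit = (6062.4/86166) × 360° = 25.33°.
Equatorial spacing = 25.33 × 111.2 km/° = 2816 km.
At 15° latitude, spacing = 2816 × cos(15°) = 2720 km.

2720 km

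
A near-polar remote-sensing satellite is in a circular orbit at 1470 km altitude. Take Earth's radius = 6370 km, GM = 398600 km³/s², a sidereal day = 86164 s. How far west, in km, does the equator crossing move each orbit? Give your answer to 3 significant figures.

3210 km

Semi-major axis a = 6370 + 1470 = 7840 km. Period T = 2π√(a³/μ) = 2π√(7840³/398600) = 6908.5 s = 115.14 min.
During one orbit Earth rotates (6908.5 / 86164) × 360° = 28.86°.
At the equator that is 28.86° × (2π·6370/360) km/° = 28.86 × 111.2 = 3209 km.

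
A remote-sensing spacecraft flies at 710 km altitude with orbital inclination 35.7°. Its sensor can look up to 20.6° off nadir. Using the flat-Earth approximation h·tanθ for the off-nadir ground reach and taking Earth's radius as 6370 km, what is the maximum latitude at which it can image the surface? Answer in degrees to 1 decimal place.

38.1°

For a prograde orbit the ground track reaches latitude ±i = ±35.7°.
Sensor half-swath on the ground ≈ 710·tan(20.6°) = 267 km = 2.40° of latitude.
Maximum observable latitude ≈ 35.7 + 2.40 = 38.1°.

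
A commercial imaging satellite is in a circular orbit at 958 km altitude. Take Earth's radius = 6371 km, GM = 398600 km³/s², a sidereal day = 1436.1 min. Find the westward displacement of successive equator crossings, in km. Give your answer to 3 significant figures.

2900 km

Semi-major axis a = 6371 + 958 = 7329 km. Period T = 2π√(a³/μ) = 2π√(7329³/398600) = 6244.2 s = 104.07 min.
During one orbit Earth rotates (6244.2 / 86166) × 360° = 26.09°.
At the equator that is 26.09° × (2π·6371/360) km/° = 26.09 × 111.2 = 2901 km.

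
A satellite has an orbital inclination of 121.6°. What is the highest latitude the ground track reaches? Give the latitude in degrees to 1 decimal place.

58.4°

Retrograde orbit: the ground track reaches ±(180° − i) = ±(180 − 121.6) = ±58.4°.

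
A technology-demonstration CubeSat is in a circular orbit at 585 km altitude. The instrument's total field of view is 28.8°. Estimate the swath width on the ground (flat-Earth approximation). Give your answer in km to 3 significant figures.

300 km

Half-angle = 28.8°/2 = 14.4°.
Swath width ≈ 2h·tan(θ/2) = 2 × 585 × tan(14.4°) = 300.4 km.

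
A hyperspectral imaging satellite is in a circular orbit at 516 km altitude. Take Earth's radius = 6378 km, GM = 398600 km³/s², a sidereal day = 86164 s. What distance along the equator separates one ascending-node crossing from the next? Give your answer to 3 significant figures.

Semi-major axis a = 6378 + 516 = 6894 km. Period T = 2π√(a³/μ) = 2π√(6894³/398600) = 5696.6 s = 94.94 min.
During one orbit Earth rotates (5696.6 / 86164) × 360° = 23.80°.
At the equator that is 23.80° × (2π·6378/360) km/° = 23.80 × 111.3 = 2649 km.

2650 km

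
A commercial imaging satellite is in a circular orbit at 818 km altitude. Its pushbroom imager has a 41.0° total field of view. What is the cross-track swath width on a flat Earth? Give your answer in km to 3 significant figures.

Half-angle = 41.0°/2 = 20.5°.
Swath width ≈ 2h·tan(θ/2) = 2 × 818 × tan(20.5°) = 611.7 km.

612 km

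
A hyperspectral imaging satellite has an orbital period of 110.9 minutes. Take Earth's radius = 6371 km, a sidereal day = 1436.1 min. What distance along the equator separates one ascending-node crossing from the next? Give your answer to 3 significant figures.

T = 110.9 min = 6654.0 s.
During one orbit Earth rotates (6654.0 / 86166) × 360° = 27.80°.
At the equator that is 27.80° × (2π·6371/360) km/° = 27.80 × 111.2 = 3091 km.

3090 km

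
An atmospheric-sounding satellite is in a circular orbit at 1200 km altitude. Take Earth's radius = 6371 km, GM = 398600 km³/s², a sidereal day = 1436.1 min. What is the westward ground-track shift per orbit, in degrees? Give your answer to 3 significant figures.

27.4°

Semi-major axis a = 6371 + 1200 = 7571 km. Period T = 2π√(a³/μ) = 2π√(7571³/398600) = 6556.0 s = 109.27 min.
During one orbit Earth rotates (6556.0 / 86166) × 360° = 27.39°.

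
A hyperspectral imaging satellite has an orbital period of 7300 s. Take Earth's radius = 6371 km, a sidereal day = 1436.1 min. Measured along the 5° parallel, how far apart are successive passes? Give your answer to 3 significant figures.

3380 km

Node shift per orbit = (7300.0/86166) × 360° = 30.50°.
Equatorial spacing = 30.50 × 111.2 km/° = 3391 km.
At 5° latitude, spacing = 3391 × cos(5°) = 3378 km.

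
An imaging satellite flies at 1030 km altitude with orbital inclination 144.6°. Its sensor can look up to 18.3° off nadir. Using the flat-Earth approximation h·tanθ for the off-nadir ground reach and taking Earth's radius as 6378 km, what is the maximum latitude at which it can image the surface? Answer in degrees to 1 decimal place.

Retrograde orbit: the ground track reaches ±(180° − i) = ±(180 − 144.6) = ±35.4°.
Sensor half-swath on the ground ≈ 1030·tan(18.3°) = 341 km = 3.06° of latitude.
Maximum observable latitude ≈ 35.4 + 3.06 = 38.5°.

38.5°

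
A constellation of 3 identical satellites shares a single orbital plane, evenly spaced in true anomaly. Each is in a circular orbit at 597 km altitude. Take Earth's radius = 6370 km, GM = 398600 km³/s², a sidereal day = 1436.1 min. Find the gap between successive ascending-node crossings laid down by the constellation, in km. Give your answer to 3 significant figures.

896 km

Semi-major axis a = 6370 + 597 = 6967 km. Period T = 2π√(a³/μ) = 2π√(6967³/398600) = 5787.4 s = 96.46 min.
Single-satellite node shift = (5787.4/86166) × 360° = 24.18°.
With 3 satellites evenly phased, successive equator crossings are 24.18/3 = 8.060° apart.
That is 8.060 × 111.2 = 896 km at the equator.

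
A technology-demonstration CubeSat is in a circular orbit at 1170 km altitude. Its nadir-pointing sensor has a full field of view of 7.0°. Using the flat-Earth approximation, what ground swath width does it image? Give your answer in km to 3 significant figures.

Half-angle = 7.0°/2 = 3.5°.
Swath width ≈ 2h·tan(θ/2) = 2 × 1170 × tan(3.5°) = 143.1 km.

143 km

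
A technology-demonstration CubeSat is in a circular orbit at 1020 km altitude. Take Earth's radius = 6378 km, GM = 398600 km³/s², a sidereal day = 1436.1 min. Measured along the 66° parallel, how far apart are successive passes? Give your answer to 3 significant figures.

Semi-major axis a = 6378 + 1020 = 7398 km. Period T = 2π√(a³/μ) = 2π√(7398³/398600) = 6332.6 s = 105.54 min.
Node shift per orbit = (6332.6/86166) × 360° = 26.46°.
Equatorial spacing = 26.46 × 111.3 km/° = 2945 km.
At 66° latitude, spacing = 2945 × cos(66°) = 1198 km.

1200 km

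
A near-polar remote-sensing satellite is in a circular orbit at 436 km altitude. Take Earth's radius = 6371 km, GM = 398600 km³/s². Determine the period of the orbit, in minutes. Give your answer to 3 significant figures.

Semi-major axis a = 6371 + 436 = 6807 km. Period T = 2π√(a³/μ) = 2π√(6807³/398600) = 5589.1 s = 93.15 min.

93.2 min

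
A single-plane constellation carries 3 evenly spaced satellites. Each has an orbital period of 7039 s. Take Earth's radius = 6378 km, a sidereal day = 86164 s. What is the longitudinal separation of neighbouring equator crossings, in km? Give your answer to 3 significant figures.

1090 km

Single-satellite node shift = (7039.0/86164) × 360° = 29.41°.
With 3 satellites evenly phased, successive equator crossings are 29.41/3 = 9.803° apart.
That is 9.803 × 111.3 = 1091 km at the equator.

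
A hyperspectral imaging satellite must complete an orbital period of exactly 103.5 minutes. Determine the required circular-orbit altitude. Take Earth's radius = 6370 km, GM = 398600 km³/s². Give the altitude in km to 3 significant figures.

932 km

T = 103.5 min = 6210.0 s.
From T = 2π√(a³/μ): a = (μ T²/4π²)^(1/3) = (398600 × 6210.0² / 4π²)^(1/3) = 7302 km.
Altitude h = a − R = 7302 − 6370 = 932 km.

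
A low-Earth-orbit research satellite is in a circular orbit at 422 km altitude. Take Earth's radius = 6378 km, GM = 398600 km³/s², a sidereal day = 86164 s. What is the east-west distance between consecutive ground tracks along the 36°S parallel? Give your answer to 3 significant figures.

Semi-major axis a = 6378 + 422 = 6800 km. Period T = 2π√(a³/μ) = 2π√(6800³/398600) = 5580.5 s = 93.01 min.
Node shift per orbit = (5580.5/86164) × 360° = 23.32°.
Equatorial spacing = 23.32 × 111.3 km/° = 2595 km.
At 36° latitude, spacing = 2595 × cos(36°) = 2100 km.

2100 km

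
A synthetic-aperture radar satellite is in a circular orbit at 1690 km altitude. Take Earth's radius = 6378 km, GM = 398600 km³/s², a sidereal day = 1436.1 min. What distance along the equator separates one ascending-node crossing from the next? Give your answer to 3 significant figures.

3350 km

Semi-major axis a = 6378 + 1690 = 8068 km. Period T = 2π√(a³/μ) = 2π√(8068³/398600) = 7212.1 s = 120.20 min.
During one orbit Earth rotates (7212.1 / 86166) × 360° = 30.13°.
At the equator that is 30.13° × (2π·6378/360) km/° = 30.13 × 111.3 = 3354 km.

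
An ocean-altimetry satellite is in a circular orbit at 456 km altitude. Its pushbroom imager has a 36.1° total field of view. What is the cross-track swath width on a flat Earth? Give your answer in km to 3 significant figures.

Half-angle = 36.1°/2 = 18.05°.
Swath width ≈ 2h·tan(θ/2) = 2 × 456 × tan(18.05°) = 297.2 km.

297 km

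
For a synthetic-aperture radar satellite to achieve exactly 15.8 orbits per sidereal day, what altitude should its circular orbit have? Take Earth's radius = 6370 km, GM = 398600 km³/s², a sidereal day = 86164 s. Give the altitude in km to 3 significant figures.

Required period T = 86164 / 15.8 = 5453.4 s.
From T = 2π√(a³/μ): a = (μ T²/4π²)^(1/3) = (398600 × 5453.4² / 4π²)^(1/3) = 6696 km.
Altitude h = a − R = 6696 − 6370 = 326 km.

326 km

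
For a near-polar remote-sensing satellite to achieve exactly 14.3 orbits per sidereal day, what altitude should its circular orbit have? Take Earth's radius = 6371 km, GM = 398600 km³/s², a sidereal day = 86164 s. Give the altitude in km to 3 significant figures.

786 km

Required period T = 86164 / 14.3 = 6025.5 s.
From T = 2π√(a³/μ): a = (μ T²/4π²)^(1/3) = (398600 × 6025.5² / 4π²)^(1/3) = 7157 km.
Altitude h = a − R = 7157 − 6371 = 786 km.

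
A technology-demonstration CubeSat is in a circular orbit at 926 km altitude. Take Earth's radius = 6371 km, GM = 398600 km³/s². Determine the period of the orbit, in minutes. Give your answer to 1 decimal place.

103.4 min

Semi-major axis a = 6371 + 926 = 7297 km. Period T = 2π√(a³/μ) = 2π√(7297³/398600) = 6203.4 s = 103.39 min.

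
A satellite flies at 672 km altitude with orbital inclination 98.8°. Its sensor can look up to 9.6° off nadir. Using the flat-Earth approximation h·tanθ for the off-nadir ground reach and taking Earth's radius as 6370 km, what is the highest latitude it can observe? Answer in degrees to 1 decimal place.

Retrograde orbit: the ground track reaches ±(180° − i) = ±(180 − 98.8) = ±81.2°.
Sensor half-swath on the ground ≈ 672·tan(9.6°) = 114 km = 1.02° of latitude.
Maximum observable latitude ≈ 81.2 + 1.02 = 82.2°.

82.2°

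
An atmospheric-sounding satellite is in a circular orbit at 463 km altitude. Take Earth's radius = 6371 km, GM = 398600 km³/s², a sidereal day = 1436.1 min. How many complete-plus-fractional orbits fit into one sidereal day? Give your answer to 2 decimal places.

Semi-major axis a = 6371 + 463 = 6834 km. Period T = 2π√(a³/μ) = 2π√(6834³/398600) = 5622.4 s = 93.71 min.
Orbits per sidereal day = 86166 / 5622.4 = 15.325.

15.33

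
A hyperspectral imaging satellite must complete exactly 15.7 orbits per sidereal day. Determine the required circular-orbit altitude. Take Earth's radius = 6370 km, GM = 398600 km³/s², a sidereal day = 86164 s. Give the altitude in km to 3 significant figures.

Required period T = 86164 / 15.7 = 5488.2 s.
From T = 2π√(a³/μ): a = (μ T²/4π²)^(1/3) = (398600 × 5488.2² / 4π²)^(1/3) = 6725 km.
Altitude h = a − R = 6725 − 6370 = 355 km.

355 km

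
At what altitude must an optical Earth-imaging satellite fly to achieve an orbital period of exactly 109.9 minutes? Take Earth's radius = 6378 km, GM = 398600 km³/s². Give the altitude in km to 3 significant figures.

T = 109.9 min = 6594.0 s.
From T = 2π√(a³/μ): a = (μ T²/4π²)^(1/3) = (398600 × 6594.0² / 4π²)^(1/3) = 7600 km.
Altitude h = a − R = 7600 − 6378 = 1222 km.

1220 km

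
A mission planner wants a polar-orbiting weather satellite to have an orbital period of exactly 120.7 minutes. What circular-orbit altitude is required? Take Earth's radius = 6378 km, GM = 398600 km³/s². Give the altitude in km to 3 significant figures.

1710 km

T = 120.7 min = 7242.0 s.
From T = 2π√(a³/μ): a = (μ T²/4π²)^(1/3) = (398600 × 7242.0² / 4π²)^(1/3) = 8090 km.
Altitude h = a − R = 8090 − 6378 = 1712 km.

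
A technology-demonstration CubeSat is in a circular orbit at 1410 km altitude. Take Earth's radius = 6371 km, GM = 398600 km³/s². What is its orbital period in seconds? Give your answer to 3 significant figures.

Semi-major axis a = 6371 + 1410 = 7781 km. Period T = 2π√(a³/μ) = 2π√(7781³/398600) = 6830.7 s = 113.84 min.

6830 seconds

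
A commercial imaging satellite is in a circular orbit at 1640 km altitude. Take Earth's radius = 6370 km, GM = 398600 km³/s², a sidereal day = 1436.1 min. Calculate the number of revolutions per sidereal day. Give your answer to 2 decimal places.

Semi-major axis a = 6370 + 1640 = 8010 km. Period T = 2π√(a³/μ) = 2π√(8010³/398600) = 7134.4 s = 118.91 min.
Orbits per sidereal day = 86166 / 7134.4 = 12.077.

12.08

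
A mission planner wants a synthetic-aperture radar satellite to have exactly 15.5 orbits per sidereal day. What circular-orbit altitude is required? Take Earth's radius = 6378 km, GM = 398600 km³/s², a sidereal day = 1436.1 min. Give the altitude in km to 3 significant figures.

405 km

Required period T = 86166 / 15.5 = 5559.1 s.
From T = 2π√(a³/μ): a = (μ T²/4π²)^(1/3) = (398600 × 5559.1² / 4π²)^(1/3) = 6783 km.
Altitude h = a − R = 6783 − 6378 = 405 km.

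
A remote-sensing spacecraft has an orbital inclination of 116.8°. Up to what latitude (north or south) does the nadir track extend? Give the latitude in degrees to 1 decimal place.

63.2°

Retrograde orbit: the ground track reaches ±(180° − i) = ±(180 − 116.8) = ±63.2°.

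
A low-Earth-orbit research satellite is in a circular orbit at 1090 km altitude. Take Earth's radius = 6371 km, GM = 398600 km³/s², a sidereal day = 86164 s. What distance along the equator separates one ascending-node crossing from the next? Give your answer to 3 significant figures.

2980 km

Semi-major axis a = 6371 + 1090 = 7461 km. Period T = 2π√(a³/μ) = 2π√(7461³/398600) = 6413.7 s = 106.89 min.
During one orbit Earth rotates (6413.7 / 86164) × 360° = 26.80°.
At the equator that is 26.80° × (2π·6371/360) km/° = 26.80 × 111.2 = 2980 km.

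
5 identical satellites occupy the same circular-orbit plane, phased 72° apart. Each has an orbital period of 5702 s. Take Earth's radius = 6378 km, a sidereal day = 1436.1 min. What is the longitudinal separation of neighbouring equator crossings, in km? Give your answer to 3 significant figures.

Single-satellite node shift = (5702.0/86166) × 360° = 23.82°.
With 5 satellites evenly phased, successive equator crossings are 23.82/5 = 4.765° apart.
That is 4.765 × 111.3 = 530 km at the equator.

530 km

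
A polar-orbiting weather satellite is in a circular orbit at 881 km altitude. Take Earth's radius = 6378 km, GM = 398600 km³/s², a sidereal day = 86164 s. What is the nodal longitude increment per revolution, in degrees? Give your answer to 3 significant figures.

25.7°

Semi-major axis a = 6378 + 881 = 7259 km. Period T = 2π√(a³/μ) = 2π√(7259³/398600) = 6155.0 s = 102.58 min.
During one orbit Earth rotates (6155.0 / 86164) × 360° = 25.72°.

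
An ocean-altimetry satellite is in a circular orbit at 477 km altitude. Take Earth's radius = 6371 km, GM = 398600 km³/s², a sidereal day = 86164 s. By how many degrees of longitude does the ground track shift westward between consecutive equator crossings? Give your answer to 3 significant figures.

Semi-major axis a = 6371 + 477 = 6848 km. Period T = 2π√(a³/μ) = 2π√(6848³/398600) = 5639.7 s = 94.00 min.
During one orbit Earth rotates (5639.7 / 86164) × 360° = 23.56°.

23.6°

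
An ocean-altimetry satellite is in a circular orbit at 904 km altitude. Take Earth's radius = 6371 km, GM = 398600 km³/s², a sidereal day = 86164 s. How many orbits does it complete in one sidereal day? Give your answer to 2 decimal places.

13.95

Semi-major axis a = 6371 + 904 = 7275 km. Period T = 2π√(a³/μ) = 2π√(7275³/398600) = 6175.3 s = 102.92 min.
Orbits per sidereal day = 86164 / 6175.3 = 13.953.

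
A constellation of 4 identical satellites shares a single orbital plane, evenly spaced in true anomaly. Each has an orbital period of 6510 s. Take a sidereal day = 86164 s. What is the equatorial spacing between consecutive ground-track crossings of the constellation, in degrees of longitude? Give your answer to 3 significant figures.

6.80°

Single-satellite node shift = (6510.0/86164) × 360° = 27.20°.
With 4 satellites evenly phased, successive equator crossings are 27.20/4 = 6.800° apart.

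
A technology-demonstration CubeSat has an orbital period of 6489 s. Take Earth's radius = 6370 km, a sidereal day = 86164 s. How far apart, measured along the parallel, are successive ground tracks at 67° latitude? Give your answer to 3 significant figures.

1180 km

Node shift per orbit = (6489.0/86164) × 360° = 27.11°.
Equatorial spacing = 27.11 × 111.2 km/° = 3014 km.
At 67° latitude, spacing = 3014 × cos(67°) = 1178 km.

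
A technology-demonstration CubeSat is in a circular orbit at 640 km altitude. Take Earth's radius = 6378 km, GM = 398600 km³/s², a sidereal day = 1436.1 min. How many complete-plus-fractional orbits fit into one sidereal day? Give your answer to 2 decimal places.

14.73

Semi-major axis a = 6378 + 640 = 7018 km. Period T = 2π√(a³/μ) = 2π√(7018³/398600) = 5851.0 s = 97.52 min.
Orbits per sidereal day = 86166 / 5851.0 = 14.727.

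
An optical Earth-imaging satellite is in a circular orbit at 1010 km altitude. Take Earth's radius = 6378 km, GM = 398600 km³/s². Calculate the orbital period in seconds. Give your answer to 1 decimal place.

Semi-major axis a = 6378 + 1010 = 7388 km. Period T = 2π√(a³/μ) = 2π√(7388³/398600) = 6319.8 s = 105.33 min.

6319.8 seconds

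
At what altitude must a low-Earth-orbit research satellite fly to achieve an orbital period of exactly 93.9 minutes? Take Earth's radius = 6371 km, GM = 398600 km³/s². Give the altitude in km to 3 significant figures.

T = 93.9 min = 5634.0 s.
From T = 2π√(a³/μ): a = (μ T²/4π²)^(1/3) = (398600 × 5634.0² / 4π²)^(1/3) = 6843 km.
Altitude h = a − R = 6843 − 6371 = 472 km.

472 km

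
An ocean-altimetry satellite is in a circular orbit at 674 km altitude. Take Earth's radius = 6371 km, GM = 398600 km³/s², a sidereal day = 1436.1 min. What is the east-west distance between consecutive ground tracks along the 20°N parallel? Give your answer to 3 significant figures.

2570 km

Semi-major axis a = 6371 + 674 = 7045 km. Period T = 2π√(a³/μ) = 2π√(7045³/398600) = 5884.8 s = 98.08 min.
Node shift per orbit = (5884.8/86166) × 360° = 24.59°.
Equatorial spacing = 24.59 × 111.2 km/° = 2734 km.
At 20° latitude, spacing = 2734 × cos(20°) = 2569 km.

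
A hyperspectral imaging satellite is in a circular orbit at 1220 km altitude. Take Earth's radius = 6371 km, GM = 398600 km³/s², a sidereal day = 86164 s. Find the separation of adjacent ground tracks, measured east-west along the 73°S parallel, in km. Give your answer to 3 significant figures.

Semi-major axis a = 6371 + 1220 = 7591 km. Period T = 2π√(a³/μ) = 2π√(7591³/398600) = 6582.0 s = 109.70 min.
Node shift per orbit = (6582.0/86164) × 360° = 27.50°.
Equatorial spacing = 27.50 × 111.2 km/° = 3058 km.
At 73° latitude, spacing = 3058 × cos(73°) = 894 km.

894 km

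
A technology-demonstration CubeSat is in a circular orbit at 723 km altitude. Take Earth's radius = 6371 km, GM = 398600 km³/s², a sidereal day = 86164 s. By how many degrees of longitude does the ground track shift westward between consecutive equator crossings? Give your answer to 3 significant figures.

24.8°

Semi-major axis a = 6371 + 723 = 7094 km. Period T = 2π√(a³/μ) = 2π√(7094³/398600) = 5946.3 s = 99.11 min.
During one orbit Earth rotates (5946.3 / 86164) × 360° = 24.84°.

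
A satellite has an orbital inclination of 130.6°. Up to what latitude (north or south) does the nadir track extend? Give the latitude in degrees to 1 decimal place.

Retrograde orbit: the ground track reaches ±(180° − i) = ±(180 − 130.6) = ±49.4°.

49.4°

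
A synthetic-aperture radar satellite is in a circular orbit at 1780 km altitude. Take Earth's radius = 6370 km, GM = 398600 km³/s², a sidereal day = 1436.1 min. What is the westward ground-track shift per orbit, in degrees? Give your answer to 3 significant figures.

Semi-major axis a = 6370 + 1780 = 8150 km. Period T = 2π√(a³/μ) = 2π√(8150³/398600) = 7322.3 s = 122.04 min.
During one orbit Earth rotates (7322.3 / 86166) × 360° = 30.59°.

30.6°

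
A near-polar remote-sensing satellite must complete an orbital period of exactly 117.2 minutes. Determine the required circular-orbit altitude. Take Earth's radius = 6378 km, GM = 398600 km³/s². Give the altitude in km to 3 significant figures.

T = 117.2 min = 7032.0 s.
From T = 2π√(a³/μ): a = (μ T²/4π²)^(1/3) = (398600 × 7032.0² / 4π²)^(1/3) = 7933 km.
Altitude h = a − R = 7933 − 6378 = 1555 km.

1560 km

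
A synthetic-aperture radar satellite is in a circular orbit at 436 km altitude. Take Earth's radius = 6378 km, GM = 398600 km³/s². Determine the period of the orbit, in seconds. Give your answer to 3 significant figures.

5600 seconds

Semi-major axis a = 6378 + 436 = 6814 km. Period T = 2π√(a³/μ) = 2π√(6814³/398600) = 5597.8 s = 93.30 min.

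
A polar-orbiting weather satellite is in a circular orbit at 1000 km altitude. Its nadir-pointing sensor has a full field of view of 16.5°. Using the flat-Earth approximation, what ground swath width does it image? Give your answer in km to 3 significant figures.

290 km

Half-angle = 16.5°/2 = 8.25°.
Swath width ≈ 2h·tan(θ/2) = 2 × 1000 × tan(8.25°) = 290.0 km.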